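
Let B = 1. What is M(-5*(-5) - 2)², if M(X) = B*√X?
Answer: 23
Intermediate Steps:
M(X) = √X (M(X) = 1*√X = √X)
M(-5*(-5) - 2)² = (√(-5*(-5) - 2))² = (√(25 - 2))² = (√23)² = 23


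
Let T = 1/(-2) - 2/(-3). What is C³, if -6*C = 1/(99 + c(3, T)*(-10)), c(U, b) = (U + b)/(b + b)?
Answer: -1/13824 ≈ -7.2338e-5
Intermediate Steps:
T = ⅙ (T = 1*(-½) - 2*(-⅓) = -½ + ⅔ = ⅙ ≈ 0.16667)
c(U, b) = (U + b)/(2*b) (c(U, b) = (U + b)/((2*b)) = (U + b)*(1/(2*b)) = (U + b)/(2*b))
C = -1/24 (C = -1/(6*(99 + ((3 + ⅙)/(2*(⅙)))*(-10))) = -1/(6*(99 + ((½)*6*(19/6))*(-10))) = -1/(6*(99 + (19/2)*(-10))) = -1/(6*(99 - 95)) = -⅙/4 = -⅙*¼ = -1/24 ≈ -0.041667)
C³ = (-1/24)³ = -1/13824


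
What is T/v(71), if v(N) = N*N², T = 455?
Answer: 455/357911 ≈ 0.0012713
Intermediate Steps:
v(N) = N³
T/v(71) = 455/(71³) = 455/357911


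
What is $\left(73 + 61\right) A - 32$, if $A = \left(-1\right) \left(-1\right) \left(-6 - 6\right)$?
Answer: $-1640$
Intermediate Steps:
$A = -12$ ($A = 1 \left(-12\right) = -12$)
$\left(73 + 61\right) A - 32 = \left(73 + 61\right) \left(-12\right) - 32 = 134 \left(-12\right) - 32 = -1608 - 32 = -1640$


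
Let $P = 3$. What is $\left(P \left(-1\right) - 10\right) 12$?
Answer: $-156$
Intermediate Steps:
$\left(P \left(-1\right) - 10\right) 12 = \left(3 \left(-1\right) - 10\right) 12 = \left(-3 - 10\right) 12 = \left(-13\right) 12 = -156$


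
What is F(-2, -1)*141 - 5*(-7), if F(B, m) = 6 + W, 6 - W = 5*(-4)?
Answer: 4547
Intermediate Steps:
W = 26 (W = 6 - 5*(-4) = 6 - 1*(-20) = 6 + 20 = 26)
F(B, m) = 32 (F(B, m) = 6 + 26 = 32)
F(-2, -1)*141 - 5*(-7) = 32*141 - 5*(-7) = 4512 + 35 = 4547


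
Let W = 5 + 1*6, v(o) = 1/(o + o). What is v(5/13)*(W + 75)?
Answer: 559/5 ≈ 111.80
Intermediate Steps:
v(o) = 1/(2*o)
W = 11 (W = 5 + 6 = 11)
v(5/13)*(W + 75) = (1/(2*((5/13))))*(11 + 75) = (1/(2*((5*(1/13)))))*86 = (1/(2*(5/13)))*86 = ((1/2)*(13/5))*86 = (13/10)*86 = 559/5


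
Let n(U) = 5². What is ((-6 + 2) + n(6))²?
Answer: 441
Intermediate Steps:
n(U) = 25
((-6 + 2) + n(6))² = ((-6 + 2) + 25)² = (-4 + 25)² = 21² = 441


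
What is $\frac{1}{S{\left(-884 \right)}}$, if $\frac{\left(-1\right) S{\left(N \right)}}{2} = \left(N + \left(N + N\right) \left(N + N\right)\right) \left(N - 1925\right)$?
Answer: $\frac{1}{17555912920} \approx 5.6961 \cdot 10^{-11}$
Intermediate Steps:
$S{\left(N \right)} = - 2 \left(-1925 + N\right) \left(N + 4 N^{2}\right)$ ($S{\left(N \right)} = - 2 \left(N + \left(N + N\right) \left(N + N\right)\right) \left(N - 1925\right) = - 2 \left(N + 2 N 2 N\right) \left(-1925 + N\right) = - 2 \left(N + 4 N^{2}\right) \left(-1925 + N\right) = - 2 \left(-1925 + N\right) \left(N + 4 N^{2}\right)$)
$\frac{1}{S{\left(-884 \right)}} = \frac{1}{2 \left(-884\right) \left(1925 - 4 \left(-884\right)^{2} + 7699 \left(-884\right)\right)} = \frac{1}{2 \left(-884\right) \left(1925 - 3125824 - 6805916\right)} = \frac{1}{2 \left(-884\right) \left(-9929815\right)} = \frac{1}{17555912920}$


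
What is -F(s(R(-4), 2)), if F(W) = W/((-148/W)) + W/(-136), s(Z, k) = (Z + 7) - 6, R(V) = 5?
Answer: 723/2516 ≈ 0.28736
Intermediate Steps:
s(Z, k) = 1 + Z (s(Z, k) = (7 + Z) - 6 = 1 + Z)
F(W) = -W/136 - W²/148 (F(W) = W*(-W/148) + W*(-1/136) = -W²/148 - W/136 = -W/136 - W²/148)
-F(s(R(-4), 2)) = -(-1)*(1 + 5)*(37 + 34*(1 + 5))/5032 = -(-1)*6*(37 + 34*6)/5032 = -(-1)*6*(37 + 204)/5032 = -(-1)*6*241/5032 = -1*(-723/2516) = 723/2516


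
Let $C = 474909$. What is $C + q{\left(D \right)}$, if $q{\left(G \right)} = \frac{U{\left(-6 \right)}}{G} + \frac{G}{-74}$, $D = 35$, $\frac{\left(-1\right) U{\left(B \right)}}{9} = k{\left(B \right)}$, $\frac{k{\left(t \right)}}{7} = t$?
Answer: $\frac{175720151}{370} \approx 4.7492 \cdot 10^{5}$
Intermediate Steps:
$k{\left(t \right)} = 7 t$
$U{\left(B \right)} = - 63 B$ ($U{\left(B \right)} = - 9 \cdot 7 B = - 63 B$)
$q{\left(G \right)} = \frac{378}{G} - \frac{G}{74}$ ($q{\left(G \right)} = \frac{\left(-63\right) \left(-6\right)}{G} + \frac{G}{-74} = \frac{378}{G} + G \left(- \frac{1}{74}\right) = \frac{378}{G} - \frac{G}{74}$)
$C + q{\left(D \right)} = 474909 + \left(\frac{378}{35} - \frac{35}{74}\right) = 474909 + \left(378 \cdot \frac{1}{35} - \frac{35}{74}\right) = 474909 + \left(\frac{54}{5} - \frac{35}{74}\right) = 474909 + \frac{3821}{370} = \frac{175720151}{370}$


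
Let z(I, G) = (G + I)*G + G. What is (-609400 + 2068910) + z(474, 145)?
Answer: 1549410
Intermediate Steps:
z(I, G) = G + G*(G + I) (z(I, G) = G*(G + I) + G = G + G*(G + I))
(-609400 + 2068910) + z(474, 145) = (-609400 + 2068910) + 145*(1 + 145 + 474) = 1459510 + 145*620 = 1459510 + 89900 = 1549410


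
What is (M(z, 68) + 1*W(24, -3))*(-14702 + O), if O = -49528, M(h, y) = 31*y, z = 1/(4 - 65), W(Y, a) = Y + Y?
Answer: -138479880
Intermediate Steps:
W(Y, a) = 2*Y
z = -1/61 (z = 1/(-61) = -1/61 ≈ -0.016393)
(M(z, 68) + 1*W(24, -3))*(-14702 + O) = (31*68 + 1*(2*24))*(-14702 - 49528) = (2108 + 1*48)*(-64230) = (2108 + 48)*(-64230) = 2156*(-64230) = -138479880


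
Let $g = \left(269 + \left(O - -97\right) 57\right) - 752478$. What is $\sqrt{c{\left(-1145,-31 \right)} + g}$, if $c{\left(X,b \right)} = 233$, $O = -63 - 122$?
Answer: $16 i \sqrt{2957} \approx 870.05 i$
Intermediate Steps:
$O = -185$
$g = -757225$ ($g = \left(269 + \left(-185 - -97\right) 57\right) - 752478 = \left(269 + \left(-185 + 97\right) 57\right) - 752478 = \left(269 - 5016\right) - 752478 = -4747 - 752478 = -757225$)
$\sqrt{c{\left(-1145,-31 \right)} + g} = \sqrt{233 - 757225} = \sqrt{-756992} = 16 i \sqrt{2957}$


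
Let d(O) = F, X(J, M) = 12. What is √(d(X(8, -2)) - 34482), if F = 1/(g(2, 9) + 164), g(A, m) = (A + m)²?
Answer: I*√2800800165/285 ≈ 185.69*I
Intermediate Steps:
F = 1/285 (F = 1/((2 + 9)² + 164) = 1/(11² + 164) = 1/(121 + 164) = 1/285 ≈ 0.0035088)
d(O) = 1/285
√(d(X(8, -2)) - 34482) = √(1/285 - 34482) = √(-9827369/285) = I*√2800800165/285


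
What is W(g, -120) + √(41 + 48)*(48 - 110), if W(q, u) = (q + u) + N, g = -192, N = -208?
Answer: -520 - 62*√89 ≈ -1104.9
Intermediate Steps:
W(q, u) = -208 + q + u (W(q, u) = (q + u) - 208 = -208 + q + u)
W(g, -120) + √(41 + 48)*(48 - 110) = (-208 - 192 - 120) + √(41 + 48)*(48 - 110) = -520 + √89*(-62) = -520 - 62*√89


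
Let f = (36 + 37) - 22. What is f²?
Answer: 2601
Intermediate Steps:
f = 51 (f = 73 - 22 = 51)
f² = 51² = 2601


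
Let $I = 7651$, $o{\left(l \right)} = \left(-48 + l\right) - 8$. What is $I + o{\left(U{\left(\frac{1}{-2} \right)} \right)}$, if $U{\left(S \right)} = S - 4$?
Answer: $\frac{15181}{2} \approx 7590.5$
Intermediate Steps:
$U{\left(S \right)} = -4 + S$
$o{\left(l \right)} = -56 + l$
$I + o{\left(U{\left(\frac{1}{-2} \right)} \right)} = 7651 - \left(60 + \frac{1}{2}\right) = 7651 - \frac{121}{2} = \frac{15181}{2}$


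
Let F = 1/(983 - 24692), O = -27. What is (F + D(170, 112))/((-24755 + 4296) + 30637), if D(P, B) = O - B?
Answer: -1647776/120655101 ≈ -0.013657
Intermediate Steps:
D(P, B) = -27 - B
F = -1/23709 (F = 1/(-23709) = -1/23709 ≈ -4.2178e-5)
(F + D(170, 112))/((-24755 + 4296) + 30637) = (-1/23709 + (-27 - 1*112))/((-24755 + 4296) + 30637) = (-1/23709 + (-27 - 112))/(-20459 + 30637) = (-1/23709 - 139)/10178 = -3295552/23709*1/10178 = -1647776/120655101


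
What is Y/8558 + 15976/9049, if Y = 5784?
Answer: 94531012/38720671 ≈ 2.4414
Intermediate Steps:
Y/8558 + 15976/9049 = 5784/8558 + 15976/9049 = 5784*(1/8558) + 15976*(1/9049) = 2892/4279 + 15976/9049 = 94531012/38720671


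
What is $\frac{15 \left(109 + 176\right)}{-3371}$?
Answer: $- \frac{4275}{3371} \approx -1.2682$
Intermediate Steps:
$\frac{15 \left(109 + 176\right)}{-3371} = 15 \cdot 285 \left(- \frac{1}{3371}\right) = 4275 \left(- \frac{1}{3371}\right) = - \frac{4275}{3371}$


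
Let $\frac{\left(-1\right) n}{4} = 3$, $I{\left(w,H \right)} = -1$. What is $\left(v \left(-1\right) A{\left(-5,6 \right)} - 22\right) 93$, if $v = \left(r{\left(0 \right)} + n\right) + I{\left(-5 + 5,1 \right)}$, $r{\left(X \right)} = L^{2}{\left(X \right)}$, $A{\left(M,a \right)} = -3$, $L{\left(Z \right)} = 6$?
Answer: $4371$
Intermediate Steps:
$r{\left(X \right)} = 36$ ($r{\left(X \right)} = 6^{2} = 36$)
$n = -12$ ($n = \left(-4\right) 3 = -12$)
$v = 23$ ($v = \left(36 - 12\right) - 1 = 24 - 1 = 23$)
$\left(v \left(-1\right) A{\left(-5,6 \right)} - 22\right) 93 = \left(23 \left(-1\right) \left(-3\right) - 22\right) 93 = \left(\left(-23\right) \left(-3\right) - 22\right) 93 = \left(69 - 22\right) 93 = 47 \cdot 93 = 4371$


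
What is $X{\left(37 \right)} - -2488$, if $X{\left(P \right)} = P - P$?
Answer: $2488$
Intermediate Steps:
$X{\left(P \right)} = 0$
$X{\left(37 \right)} - -2488 = 0 - -2488 = 0 + 2488 = 2488$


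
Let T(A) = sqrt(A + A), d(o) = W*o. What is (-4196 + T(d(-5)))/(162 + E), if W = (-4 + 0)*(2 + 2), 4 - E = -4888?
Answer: -2098/2527 + 2*sqrt(10)/2527 ≈ -0.82773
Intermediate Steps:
E = 4892 (E = 4 - 1*(-4888) = 4 + 4888 = 4892)
W = -16 (W = -4*4 = -16)
d(o) = -16*o
T(A) = sqrt(2)*sqrt(A) (T(A) = sqrt(2*A) = sqrt(2)*sqrt(A))
(-4196 + T(d(-5)))/(162 + E) = (-4196 + sqrt(2)*sqrt(-16*(-5)))/(162 + 4892) = (-4196 + sqrt(2)*sqrt(80))/5054 = (-4196 + sqrt(2)*(4*sqrt(5)))*(1/5054) = (-4196 + 4*sqrt(10))*(1/5054) = -2098/2527 + 2*sqrt(10)/2527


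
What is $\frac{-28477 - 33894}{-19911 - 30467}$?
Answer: $\frac{62371}{50378} \approx 1.2381$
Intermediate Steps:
$\frac{-28477 - 33894}{-19911 - 30467} = - \frac{62371}{-50378} = \left(-62371\right) \left(- \frac{1}{50378}\right) = \frac{62371}{50378}$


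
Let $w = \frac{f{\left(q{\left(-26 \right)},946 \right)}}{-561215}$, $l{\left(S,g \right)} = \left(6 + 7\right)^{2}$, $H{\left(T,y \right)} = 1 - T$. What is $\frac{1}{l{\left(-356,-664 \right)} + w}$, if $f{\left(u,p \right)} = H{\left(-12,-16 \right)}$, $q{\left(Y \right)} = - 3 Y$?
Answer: $\frac{561215}{94845322} \approx 0.0059172$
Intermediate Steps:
$f{\left(u,p \right)} = 13$ ($f{\left(u,p \right)} = 1 - -12 = 1 + 12 = 13$)
$l{\left(S,g \right)} = 169$ ($l{\left(S,g \right)} = 13^{2} = 169$)
$w = - \frac{13}{561215}$ ($w = \frac{13}{-561215} = 13 \left(- \frac{1}{561215}\right) = - \frac{13}{561215} \approx -2.3164 \cdot 10^{-5}$)
$\frac{1}{l{\left(-356,-664 \right)} + w} = \frac{1}{169 - \frac{13}{561215}} = \frac{1}{\frac{94845322}{561215}} = \frac{561215}{94845322}$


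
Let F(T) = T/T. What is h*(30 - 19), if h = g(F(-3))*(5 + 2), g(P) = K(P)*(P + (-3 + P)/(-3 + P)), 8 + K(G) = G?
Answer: -1078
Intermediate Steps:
K(G) = -8 + G
F(T) = 1
g(P) = (1 + P)*(-8 + P) (g(P) = (-8 + P)*(P + (-3 + P)/(-3 + P)) = (-8 + P)*(P + 1) = (-8 + P)*(1 + P) = (1 + P)*(-8 + P))
h = -98 (h = ((1 + 1)*(-8 + 1))*(5 + 2) = (2*(-7))*7 = -14*7 = -98)
h*(30 - 19) = -98*(30 - 19) = -98*11 = -1078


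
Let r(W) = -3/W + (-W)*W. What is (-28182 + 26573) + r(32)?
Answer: -84259/32 ≈ -2633.1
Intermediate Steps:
r(W) = -W**2 - 3/W (r(W) = -3/W - W**2 = -W**2 - 3/W)
(-28182 + 26573) + r(32) = (-28182 + 26573) + (-3 - 1*32**3)/32 = -1609 + (-3 - 1*32768)/32 = -1609 + (-3 - 32768)/32 = -1609 + (1/32)*(-32771) = -1609 - 32771/32 = -84259/32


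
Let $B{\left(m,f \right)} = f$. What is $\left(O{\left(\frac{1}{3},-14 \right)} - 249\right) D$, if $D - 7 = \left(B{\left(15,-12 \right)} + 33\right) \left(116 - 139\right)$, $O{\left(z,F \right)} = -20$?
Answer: $128044$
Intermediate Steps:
$D = -476$ ($D = 7 + \left(-12 + 33\right) \left(116 - 139\right) = 7 + 21 \left(-23\right) = 7 - 483 = -476$)
$\left(O{\left(\frac{1}{3},-14 \right)} - 249\right) D = \left(-20 - 249\right) \left(-476\right) = \left(-269\right) \left(-476\right) = 128044$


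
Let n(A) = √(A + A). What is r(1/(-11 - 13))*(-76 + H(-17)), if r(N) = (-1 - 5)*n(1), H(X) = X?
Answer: 558*√2 ≈ 789.13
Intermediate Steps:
n(A) = √2*√A (n(A) = √(2*A) = √2*√A)
r(N) = -6*√2 (r(N) = (-1 - 5)*(√2*√1) = -6*√2)
r(1/(-11 - 13))*(-76 + H(-17)) = (-6*√2)*(-76 - 17) = -6*√2*(-93) = 558*√2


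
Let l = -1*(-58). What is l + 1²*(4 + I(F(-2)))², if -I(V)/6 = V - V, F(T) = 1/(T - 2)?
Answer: 74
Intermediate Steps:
F(T) = 1/(-2 + T)
I(V) = 0 (I(V) = -6*(V - V) = -6*0 = 0)
l = 58
l + 1²*(4 + I(F(-2)))² = 58 + 1²*(4 + 0)² = 58 + 1*4² = 58 + 1*16 = 58 + 16 = 74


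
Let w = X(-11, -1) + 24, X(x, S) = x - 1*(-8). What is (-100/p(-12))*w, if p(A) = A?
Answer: 175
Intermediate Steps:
X(x, S) = 8 + x (X(x, S) = x + 8 = 8 + x)
w = 21 (w = (8 - 11) + 24 = -3 + 24 = 21)
(-100/p(-12))*w = -100/(-12)*21 = -100*(-1/12)*21 = (25/3)*21 = 175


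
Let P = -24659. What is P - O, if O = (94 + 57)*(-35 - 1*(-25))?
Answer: -23149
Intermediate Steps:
O = -1510 (O = 151*(-35 + 25) = 151*(-10) = -1510)
P - O = -24659 - 1*(-1510) = -24659 + 1510 = -23149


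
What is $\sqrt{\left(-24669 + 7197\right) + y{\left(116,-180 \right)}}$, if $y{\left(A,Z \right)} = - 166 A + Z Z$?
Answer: $2 i \sqrt{1082} \approx 65.788 i$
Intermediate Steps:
$y{\left(A,Z \right)} = Z^{2} - 166 A$ ($y{\left(A,Z \right)} = - 166 A + Z^{2} = Z^{2} - 166 A$)
$\sqrt{\left(-24669 + 7197\right) + y{\left(116,-180 \right)}} = \sqrt{\left(-24669 + 7197\right) + \left(\left(-180\right)^{2} - 19256\right)} = \sqrt{-17472 + \left(32400 - 19256\right)} = \sqrt{-17472 + 13144} = \sqrt{-4328} = 2 i \sqrt{1082}$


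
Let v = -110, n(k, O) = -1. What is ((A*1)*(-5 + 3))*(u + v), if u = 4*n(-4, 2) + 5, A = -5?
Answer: -1090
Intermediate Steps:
u = 1 (u = 4*(-1) + 5 = -4 + 5 = 1)
((A*1)*(-5 + 3))*(u + v) = ((-5*1)*(-5 + 3))*(1 - 110) = -5*(-2)*(-109) = 10*(-109) = -1090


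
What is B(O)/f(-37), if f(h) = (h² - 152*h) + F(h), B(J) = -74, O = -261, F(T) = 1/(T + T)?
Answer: -5476/517481 ≈ -0.010582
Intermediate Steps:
F(T) = 1/(2*T)
f(h) = h² + 1/(2*h) - 152*h (f(h) = (h² - 152*h) + 1/(2*h) = h² + 1/(2*h) - 152*h)
B(O)/f(-37) = -74/((-37)² + (½)/(-37) - 152*(-37)) = -74/(1369 + (½)*(-1/37) + 5624) = -74/(1369 - 1/74 + 5624) = -74/517481/74 = -74*74/517481 = -5476/517481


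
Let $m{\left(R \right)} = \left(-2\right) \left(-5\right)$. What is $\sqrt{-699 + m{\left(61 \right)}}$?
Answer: $i \sqrt{689} \approx 26.249 i$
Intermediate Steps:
$m{\left(R \right)} = 10$
$\sqrt{-699 + m{\left(61 \right)}} = \sqrt{-699 + 10} = \sqrt{-689} = i \sqrt{689}$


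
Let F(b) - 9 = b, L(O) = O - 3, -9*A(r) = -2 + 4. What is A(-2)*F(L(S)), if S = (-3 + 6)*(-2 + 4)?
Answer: -8/3 ≈ -2.6667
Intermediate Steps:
A(r) = -2/9 (A(r) = -(-2 + 4)/9 = -⅑*2 = -2/9)
S = 6 (S = 3*2 = 6)
L(O) = -3 + O
F(b) = 9 + b
A(-2)*F(L(S)) = -2*(9 + (-3 + 6))/9 = -2*(9 + 3)/9 = -2/9*12 = -8/3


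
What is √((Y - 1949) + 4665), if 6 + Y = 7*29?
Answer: √2913 ≈ 53.972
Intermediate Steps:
Y = 197 (Y = -6 + 7*29 = -6 + 203 = 197)
√((Y - 1949) + 4665) = √((197 - 1949) + 4665) = √(-1752 + 4665) = √2913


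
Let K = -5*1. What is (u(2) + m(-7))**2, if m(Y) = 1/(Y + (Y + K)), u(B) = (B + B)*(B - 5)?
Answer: 52441/361 ≈ 145.27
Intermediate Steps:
K = -5
u(B) = 2*B*(-5 + B) (u(B) = (2*B)*(-5 + B) = 2*B*(-5 + B))
m(Y) = 1/(-5 + 2*Y) (m(Y) = 1/(Y + (Y - 5)) = 1/(Y + (-5 + Y)) = 1/(-5 + 2*Y))
(u(2) + m(-7))**2 = (2*2*(-5 + 2) + 1/(-5 + 2*(-7)))**2 = (2*2*(-3) + 1/(-5 - 14))**2 = (-12 + 1/(-19))**2 = (-12 - 1/19)**2 = (-229/19)**2 = 52441/361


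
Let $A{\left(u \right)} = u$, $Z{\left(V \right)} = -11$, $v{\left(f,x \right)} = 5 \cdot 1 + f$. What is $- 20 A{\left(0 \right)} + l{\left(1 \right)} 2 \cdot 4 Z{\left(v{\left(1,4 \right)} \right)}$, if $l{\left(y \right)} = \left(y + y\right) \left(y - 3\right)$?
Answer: $352$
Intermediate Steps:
$v{\left(f,x \right)} = 5 + f$
$l{\left(y \right)} = 2 y \left(-3 + y\right)$
$- 20 A{\left(0 \right)} + l{\left(1 \right)} 2 \cdot 4 Z{\left(v{\left(1,4 \right)} \right)} = \left(-20\right) 0 + 2 \cdot 1 \left(-3 + 1\right) 2 \cdot 4 \left(-11\right) = 0 + 2 \cdot 1 \left(-2\right) 2 \cdot 4 \left(-11\right) = 0 + \left(-4\right) 2 \cdot 4 \left(-11\right) = 0 + \left(-8\right) 4 \left(-11\right) = 0 - -352 = 0 + 352 = 352$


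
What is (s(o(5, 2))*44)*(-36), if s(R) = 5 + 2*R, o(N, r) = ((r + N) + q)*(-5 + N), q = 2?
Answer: -7920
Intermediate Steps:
o(N, r) = (-5 + N)*(2 + N + r) (o(N, r) = ((r + N) + 2)*(-5 + N) = ((N + r) + 2)*(-5 + N) = (2 + N + r)*(-5 + N) = (-5 + N)*(2 + N + r))
(s(o(5, 2))*44)*(-36) = ((5 + 2*(-10 + 5² - 5*2 - 3*5 + 5*2))*44)*(-36) = ((5 + 2*(-10 + 25 - 10 - 15 + 10))*44)*(-36) = ((5 + 2*0)*44)*(-36) = ((5 + 0)*44)*(-36) = (5*44)*(-36) = 220*(-36) = -7920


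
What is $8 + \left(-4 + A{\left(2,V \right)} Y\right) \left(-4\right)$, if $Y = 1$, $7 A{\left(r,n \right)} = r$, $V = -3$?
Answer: $\frac{160}{7} \approx 22.857$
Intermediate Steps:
$A{\left(r,n \right)} = \frac{r}{7}$
$8 + \left(-4 + A{\left(2,V \right)} Y\right) \left(-4\right) = 8 + \left(-4 + \frac{1}{7} \cdot 2 \cdot 1\right) \left(-4\right) = 8 + \left(-4 + \frac{2}{7} \cdot 1\right) \left(-4\right) = 8 + \left(-4 + \frac{2}{7}\right) \left(-4\right) = 8 - - \frac{104}{7} = 8 + \frac{104}{7} = \frac{160}{7}$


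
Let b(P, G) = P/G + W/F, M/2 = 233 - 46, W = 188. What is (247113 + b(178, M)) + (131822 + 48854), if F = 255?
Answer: 1199951548/2805 ≈ 4.2779e+5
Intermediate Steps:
M = 374 (M = 2*(233 - 46) = 2*187 = 374)
b(P, G) = 188/255 + P/G (b(P, G) = P/G + 188/255 = 188/255 + P/G)
(247113 + b(178, M)) + (131822 + 48854) = (247113 + (188/255 + 178/374)) + (131822 + 48854) = (247113 + (188/255 + 178*(1/374))) + 180676 = (247113 + (188/255 + 89/187)) + 180676 = (247113 + 3403/2805) + 180676 = 693155368/2805 + 180676 = 1199951548/2805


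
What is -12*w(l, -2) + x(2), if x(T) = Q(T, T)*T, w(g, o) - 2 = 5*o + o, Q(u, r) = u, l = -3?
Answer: 124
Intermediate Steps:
w(g, o) = 2 + 6*o (w(g, o) = 2 + (5*o + o) = 2 + 6*o)
x(T) = T² (x(T) = T*T = T²)
-12*w(l, -2) + x(2) = -12*(2 + 6*(-2)) + 2² = -12*(2 - 12) + 4 = -12*(-10) + 4 = 120 + 4 = 124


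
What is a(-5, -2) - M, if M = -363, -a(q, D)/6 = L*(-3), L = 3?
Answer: 417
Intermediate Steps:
a(q, D) = 54 (a(q, D) = -18*(-3) = -6*(-9) = 54)
a(-5, -2) - M = 54 - 1*(-363) = 54 + 363 = 417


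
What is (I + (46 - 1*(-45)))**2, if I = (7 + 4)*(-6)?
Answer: 625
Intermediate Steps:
I = -66 (I = 11*(-6) = -66)
(I + (46 - 1*(-45)))**2 = (-66 + (46 - 1*(-45)))**2 = (-66 + (46 + 45))**2 = (-66 + 91)**2 = 25**2 = 625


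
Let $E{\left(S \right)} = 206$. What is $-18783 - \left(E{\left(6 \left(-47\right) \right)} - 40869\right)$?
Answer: $21880$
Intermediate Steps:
$-18783 - \left(E{\left(6 \left(-47\right) \right)} - 40869\right) = -18783 - \left(206 - 40869\right) = -18783 - -40663 = -18783 + 40663 = 21880$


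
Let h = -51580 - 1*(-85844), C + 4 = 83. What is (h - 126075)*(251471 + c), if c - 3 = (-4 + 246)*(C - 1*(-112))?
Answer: -27331767456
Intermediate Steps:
C = 79 (C = -4 + 83 = 79)
h = 34264 (h = -51580 + 85844 = 34264)
c = 46225 (c = 3 + (-4 + 246)*(79 - 1*(-112)) = 3 + 242*(79 + 112) = 3 + 242*191 = 3 + 46222 = 46225)
(h - 126075)*(251471 + c) = (34264 - 126075)*(251471 + 46225) = -91811*297696 = -27331767456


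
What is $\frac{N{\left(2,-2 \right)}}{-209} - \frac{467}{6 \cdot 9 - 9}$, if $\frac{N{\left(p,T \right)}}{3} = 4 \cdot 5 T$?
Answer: $- \frac{92203}{9405} \approx -9.8036$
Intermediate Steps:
$N{\left(p,T \right)} = 60 T$ ($N{\left(p,T \right)} = 3 \cdot 4 \cdot 5 T = 3 \cdot 20 T = 60 T$)
$\frac{N{\left(2,-2 \right)}}{-209} - \frac{467}{6 \cdot 9 - 9} = \frac{60 \left(-2\right)}{-209} - \frac{467}{6 \cdot 9 - 9} = \left(-120\right) \left(- \frac{1}{209}\right) - \frac{467}{54 - 9} = \frac{120}{209} - \frac{467}{45} = - \frac{92203}{9405}$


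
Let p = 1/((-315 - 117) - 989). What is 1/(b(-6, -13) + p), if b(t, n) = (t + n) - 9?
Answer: -1421/39789 ≈ -0.035713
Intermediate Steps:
b(t, n) = -9 + n + t (b(t, n) = (n + t) - 9 = -9 + n + t)
p = -1/1421 (p = 1/(-432 - 989) = 1/(-1421) = -1/1421 ≈ -0.00070373)
1/(b(-6, -13) + p) = 1/((-9 - 13 - 6) - 1/1421) = 1/(-28 - 1/1421) = 1/(-39789/1421) = -1421/39789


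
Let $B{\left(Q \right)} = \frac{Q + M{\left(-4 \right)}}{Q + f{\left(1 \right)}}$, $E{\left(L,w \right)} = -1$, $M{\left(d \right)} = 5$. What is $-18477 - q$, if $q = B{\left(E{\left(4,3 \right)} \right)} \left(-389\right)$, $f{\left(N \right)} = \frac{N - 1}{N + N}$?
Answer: $-20033$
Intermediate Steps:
$f{\left(N \right)} = \frac{-1 + N}{2 N}$
$B{\left(Q \right)} = \frac{5 + Q}{Q}$ ($B{\left(Q \right)} = \frac{Q + 5}{Q + \frac{-1 + 1}{2 \cdot 1}} = \frac{5 + Q}{Q + \frac{1}{2} \cdot 1 \cdot 0} = \frac{5 + Q}{Q + 0} = \frac{5 + Q}{Q}$)
$q = 1556$ ($q = \frac{5 - 1}{-1} \left(-389\right) = \left(-1\right) 4 \left(-389\right) = \left(-4\right) \left(-389\right) = 1556$)
$-18477 - q = -18477 - 1556 = -20033$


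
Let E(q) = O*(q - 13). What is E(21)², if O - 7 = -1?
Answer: 2304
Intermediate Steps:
O = 6 (O = 7 - 1 = 6)
E(q) = -78 + 6*q (E(q) = 6*(q - 13) = 6*(-13 + q) = -78 + 6*q)
E(21)² = (-78 + 6*21)² = (-78 + 126)² = 48² = 2304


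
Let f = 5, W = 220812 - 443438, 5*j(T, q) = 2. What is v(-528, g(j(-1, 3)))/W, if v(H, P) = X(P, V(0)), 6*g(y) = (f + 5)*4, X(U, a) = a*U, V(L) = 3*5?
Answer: -50/111313 ≈ -0.00044918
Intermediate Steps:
V(L) = 15
j(T, q) = 2/5 (j(T, q) = (1/5)*2 = 2/5)
X(U, a) = U*a
W = -222626
g(y) = 20/3 (g(y) = ((5 + 5)*4)/6 = (10*4)/6 = (1/6)*40 = 20/3)
v(H, P) = 15*P (v(H, P) = P*15 = 15*P)
v(-528, g(j(-1, 3)))/W = (15*(20/3))/(-222626) = 100*(-1/222626) = -50/111313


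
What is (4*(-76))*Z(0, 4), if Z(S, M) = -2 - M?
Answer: 1824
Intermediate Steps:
(4*(-76))*Z(0, 4) = (4*(-76))*(-2 - 1*4) = -304*(-2 - 4) = -304*(-6) = 1824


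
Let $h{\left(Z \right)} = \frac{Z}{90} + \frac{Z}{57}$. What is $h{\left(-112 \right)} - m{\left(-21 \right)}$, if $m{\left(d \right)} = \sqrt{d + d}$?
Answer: $- \frac{2744}{855} - i \sqrt{42} \approx -3.2094 - 6.4807 i$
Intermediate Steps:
$h{\left(Z \right)} = \frac{49 Z}{1710}$ ($h{\left(Z \right)} = Z \frac{1}{90} + Z \frac{1}{57} = \frac{Z}{90} + \frac{Z}{57} = \frac{49 Z}{1710}$)
$m{\left(d \right)} = \sqrt{2} \sqrt{d}$ ($m{\left(d \right)} = \sqrt{2 d} = \sqrt{2} \sqrt{d}$)
$h{\left(-112 \right)} - m{\left(-21 \right)} = \frac{49}{1710} \left(-112\right) - \sqrt{2} \sqrt{-21} = - \frac{2744}{855} - \sqrt{2} i \sqrt{21} = - \frac{2744}{855} - i \sqrt{42}$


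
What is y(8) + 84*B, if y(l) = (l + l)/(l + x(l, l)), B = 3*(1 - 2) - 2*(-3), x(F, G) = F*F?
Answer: 2270/9 ≈ 252.22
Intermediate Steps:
x(F, G) = F²
B = 3 (B = 3*(-1) + 6 = -3 + 6 = 3)
y(l) = 2*l/(l + l²) (y(l) = (l + l)/(l + l²) = (2*l)/(l + l²) = 2*l/(l + l²))
y(8) + 84*B = 2/(1 + 8) + 84*3 = 2/9 + 252 = 2270/9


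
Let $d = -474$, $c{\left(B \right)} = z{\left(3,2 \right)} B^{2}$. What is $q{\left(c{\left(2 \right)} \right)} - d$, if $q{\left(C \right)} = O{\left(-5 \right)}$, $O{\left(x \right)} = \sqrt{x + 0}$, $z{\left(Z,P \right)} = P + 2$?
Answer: $474 + i \sqrt{5} \approx 474.0 + 2.2361 i$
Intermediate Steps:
$z{\left(Z,P \right)} = 2 + P$
$O{\left(x \right)} = \sqrt{x}$
$c{\left(B \right)} = 4 B^{2}$ ($c{\left(B \right)} = \left(2 + 2\right) B^{2} = 4 B^{2}$)
$q{\left(C \right)} = i \sqrt{5}$ ($q{\left(C \right)} = \sqrt{-5} = i \sqrt{5}$)
$q{\left(c{\left(2 \right)} \right)} - d = i \sqrt{5} - -474 = i \sqrt{5} + 474 = 474 + i \sqrt{5}$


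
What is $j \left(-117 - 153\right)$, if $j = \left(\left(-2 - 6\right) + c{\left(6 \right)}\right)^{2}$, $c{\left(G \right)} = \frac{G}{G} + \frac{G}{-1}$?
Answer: $-45630$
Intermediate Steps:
$c{\left(G \right)} = 1 - G$ ($c{\left(G \right)} = 1 + G \left(-1\right) = 1 - G$)
$j = 169$ ($j = \left(\left(-2 - 6\right) + \left(1 - 6\right)\right)^{2} = \left(-8 - 5\right)^{2} = \left(-13\right)^{2} = 169$)
$j \left(-117 - 153\right) = 169 \left(-117 - 153\right) = 169 \left(-270\right) = -45630$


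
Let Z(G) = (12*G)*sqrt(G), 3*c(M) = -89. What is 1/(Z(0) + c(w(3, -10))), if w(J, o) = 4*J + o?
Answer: -3/89 ≈ -0.033708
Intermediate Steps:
w(J, o) = o + 4*J
c(M) = -89/3 (c(M) = (1/3)*(-89) = -89/3)
Z(G) = 12*G**(3/2)
1/(Z(0) + c(w(3, -10))) = 1/(12*0**(3/2) - 89/3) = 1/(12*0 - 89/3) = 1/(0 - 89/3) = 1/(-89/3) = -3/89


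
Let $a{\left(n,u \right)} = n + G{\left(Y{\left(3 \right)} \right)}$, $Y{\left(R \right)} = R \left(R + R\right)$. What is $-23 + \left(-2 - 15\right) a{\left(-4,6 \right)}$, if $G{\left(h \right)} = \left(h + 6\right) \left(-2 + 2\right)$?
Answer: $45$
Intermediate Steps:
$Y{\left(R \right)} = 2 R^{2}$ ($Y{\left(R \right)} = R 2 R = 2 R^{2}$)
$G{\left(h \right)} = 0$ ($G{\left(h \right)} = \left(6 + h\right) 0 = 0$)
$a{\left(n,u \right)} = n$ ($a{\left(n,u \right)} = n + 0 = n$)
$-23 + \left(-2 - 15\right) a{\left(-4,6 \right)} = -23 + \left(-2 - 15\right) \left(-4\right) = -23 - -68 = -23 + 68 = 45$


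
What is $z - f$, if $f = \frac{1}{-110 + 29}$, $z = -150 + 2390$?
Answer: $\frac{181441}{81} \approx 2240.0$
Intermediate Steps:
$z = 2240$
$f = - \frac{1}{81}$ ($f = \frac{1}{-81} = - \frac{1}{81} \approx -0.012346$)
$z - f = 2240 - - \frac{1}{81} = 2240 + \frac{1}{81} = \frac{181441}{81}$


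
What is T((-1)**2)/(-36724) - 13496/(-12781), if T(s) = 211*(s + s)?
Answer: 245116761/234684722 ≈ 1.0445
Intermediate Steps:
T(s) = 422*s (T(s) = 211*(2*s) = 422*s)
T((-1)**2)/(-36724) - 13496/(-12781) = (422*(-1)**2)/(-36724) - 13496/(-12781) = (422*1)*(-1/36724) - 13496*(-1/12781) = 422*(-1/36724) + 13496/12781 = -211/18362 + 13496/12781 = 245116761/234684722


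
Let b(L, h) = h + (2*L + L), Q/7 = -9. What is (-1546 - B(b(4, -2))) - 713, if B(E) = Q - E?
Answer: -2186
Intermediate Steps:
Q = -63 (Q = 7*(-9) = -63)
b(L, h) = h + 3*L
B(E) = -63 - E
(-1546 - B(b(4, -2))) - 713 = (-1546 - (-63 - (-2 + 3*4))) - 713 = (-1546 - (-63 - (-2 + 12))) - 713 = (-1546 - (-63 - 1*10)) - 713 = (-1546 - (-63 - 10)) - 713 = (-1546 - 1*(-73)) - 713 = (-1546 + 73) - 713 = -1473 - 713 = -2186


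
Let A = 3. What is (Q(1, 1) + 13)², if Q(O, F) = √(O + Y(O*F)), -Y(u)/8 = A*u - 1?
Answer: (13 + I*√15)² ≈ 154.0 + 100.7*I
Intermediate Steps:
Y(u) = 8 - 24*u (Y(u) = -8*(3*u - 1) = -8*(-1 + 3*u) = 8 - 24*u)
Q(O, F) = √(8 + O - 24*F*O) (Q(O, F) = √(O + (8 - 24*O*F)) = √(O + (8 - 24*F*O)) = √(8 + O - 24*F*O))
(Q(1, 1) + 13)² = (√(8 + 1 - 24*1*1) + 13)² = (√(8 + 1 - 24) + 13)² = (√(-15) + 13)² = (I*√15 + 13)² = (13 + I*√15)²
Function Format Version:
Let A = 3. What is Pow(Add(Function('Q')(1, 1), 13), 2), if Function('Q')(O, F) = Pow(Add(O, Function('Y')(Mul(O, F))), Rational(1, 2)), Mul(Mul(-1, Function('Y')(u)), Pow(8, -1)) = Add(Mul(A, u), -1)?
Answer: Pow(Add(13, Mul(I, Pow(15, Rational(1, 2)))), 2) ≈ Add(154.00, Mul(100.70, I))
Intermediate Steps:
Function('Y')(u) = Add(8, Mul(-24, u)) (Function('Y')(u) = Mul(-8, Add(Mul(3, u), -1)) = Mul(-8, Add(-1, Mul(3, u))) = Add(8, Mul(-24, u)))
Function('Q')(O, F) = Pow(Add(8, O, Mul(-24, F, O)), Rational(1, 2)) (Function('Q')(O, F) = Pow(Add(O, Add(8, Mul(-24, Mul(O, F)))), Rational(1, 2)) = Pow(Add(O, Add(8, Mul(-24, Mul(F, O)))), Rational(1, 2)) = Pow(Add(O, Add(8, Mul(-24, F, O))), Rational(1, 2)) = Pow(Add(8, O, Mul(-24, F, O)), Rational(1, 2)))
Pow(Add(Function('Q')(1, 1), 13), 2) = Pow(Add(Pow(Add(8, 1, Mul(-24, 1, 1)), Rational(1, 2)), 13), 2) = Pow(Add(Pow(Add(8, 1, -24), Rational(1, 2)), 13), 2) = Pow(Add(Pow(-15, Rational(1, 2)), 13), 2) = Pow(Add(Mul(I, Pow(15, Rational(1, 2))), 13), 2) = Pow(Add(13, Mul(I, Pow(15, Rational(1, 2)))), 2)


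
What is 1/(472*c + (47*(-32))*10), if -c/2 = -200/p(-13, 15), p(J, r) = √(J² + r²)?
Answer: -9259/83559360 - 59*√394/16711872 ≈ -0.00018088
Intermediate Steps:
c = 200*√394/197 (c = -(-400)/(√((-13)² + 15²)) = -(-400)/(√(169 + 225)) = -(-400)/(√394) = -(-400)*√394/394 = -(-200)*√394/197 = 200*√394/197 ≈ 20.152)
1/(472*c + (47*(-32))*10) = 1/(472*(200*√394/197) + (47*(-32))*10) = 1/(94400*√394/197 - 1504*10) = 1/(94400*√394/197 - 15040) = 1/(-15040 + 94400*√394/197)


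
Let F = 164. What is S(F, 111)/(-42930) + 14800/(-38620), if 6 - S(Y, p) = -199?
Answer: -6432811/16579566 ≈ -0.38800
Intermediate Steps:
S(Y, p) = 205 (S(Y, p) = 6 - 1*(-199) = 6 + 199 = 205)
S(F, 111)/(-42930) + 14800/(-38620) = 205/(-42930) + 14800/(-38620) = 205*(-1/42930) + 14800*(-1/38620) = -41/8586 - 740/1931 = -6432811/16579566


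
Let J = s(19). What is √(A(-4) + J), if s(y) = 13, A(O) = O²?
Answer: √29 ≈ 5.3852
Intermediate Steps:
J = 13
√(A(-4) + J) = √((-4)² + 13) = √(16 + 13) = √29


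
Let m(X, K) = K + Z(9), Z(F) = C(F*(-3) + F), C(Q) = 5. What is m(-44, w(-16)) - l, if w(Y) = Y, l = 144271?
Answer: -144282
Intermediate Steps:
Z(F) = 5
m(X, K) = 5 + K (m(X, K) = K + 5 = 5 + K)
m(-44, w(-16)) - l = (5 - 16) - 1*144271 = -11 - 144271 = -144282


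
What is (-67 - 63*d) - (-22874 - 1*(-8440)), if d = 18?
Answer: 13233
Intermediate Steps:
(-67 - 63*d) - (-22874 - 1*(-8440)) = (-67 - 63*18) - (-22874 - 1*(-8440)) = (-67 - 1134) - (-22874 + 8440) = -1201 - 1*(-14434) = -1201 + 14434 = 13233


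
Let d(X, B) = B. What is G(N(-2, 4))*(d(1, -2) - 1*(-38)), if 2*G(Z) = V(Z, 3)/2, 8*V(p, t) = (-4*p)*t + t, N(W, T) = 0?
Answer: 27/8 ≈ 3.3750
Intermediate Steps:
V(p, t) = t/8 - p*t/2 (V(p, t) = ((-4*p)*t + t)/8 = (-4*p*t + t)/8 = (t - 4*p*t)/8 = t/8 - p*t/2)
G(Z) = 3/32 - 3*Z/8 (G(Z) = (((⅛)*3*(1 - 4*Z))/2)/2 = ((3/8 - 3*Z/2)*(½))/2 = (3/16 - 3*Z/4)/2 = 3/32 - 3*Z/8)
G(N(-2, 4))*(d(1, -2) - 1*(-38)) = (3/32 - 3/8*0)*(-2 - 1*(-38)) = (3/32 + 0)*(-2 + 38) = (3/32)*36 = 27/8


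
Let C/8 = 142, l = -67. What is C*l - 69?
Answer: -76181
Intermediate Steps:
C = 1136 (C = 8*142 = 1136)
C*l - 69 = 1136*(-67) - 69 = -76112 - 69 = -76181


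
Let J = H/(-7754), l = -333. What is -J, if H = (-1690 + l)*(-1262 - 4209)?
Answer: 11067833/7754 ≈ 1427.4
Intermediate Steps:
H = 11067833 (H = (-1690 - 333)*(-1262 - 4209) = -2023*(-5471) = 11067833)
J = -11067833/7754 (J = 11067833/(-7754) = 11067833*(-1/7754) = -11067833/7754 ≈ -1427.4)
-J = -1*(-11067833/7754) = 11067833/7754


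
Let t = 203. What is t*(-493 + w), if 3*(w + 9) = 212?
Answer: -262682/3 ≈ -87561.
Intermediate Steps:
w = 185/3 (w = -9 + (⅓)*212 = -9 + 212/3 = 185/3 ≈ 61.667)
t*(-493 + w) = 203*(-493 + 185/3) = 203*(-1294/3) = -262682/3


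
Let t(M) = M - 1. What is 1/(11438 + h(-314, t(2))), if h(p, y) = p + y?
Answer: 1/11125 ≈ 8.9888e-5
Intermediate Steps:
t(M) = -1 + M
1/(11438 + h(-314, t(2))) = 1/(11438 + (-314 + (-1 + 2))) = 1/(11438 + (-314 + 1)) = 1/(11438 - 313) = 1/11125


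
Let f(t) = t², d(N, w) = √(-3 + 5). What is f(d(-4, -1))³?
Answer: 8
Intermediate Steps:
d(N, w) = √2
f(d(-4, -1))³ = ((√2)²)³ = 2³ = 8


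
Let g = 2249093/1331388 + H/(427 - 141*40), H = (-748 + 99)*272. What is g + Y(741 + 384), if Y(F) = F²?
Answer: 8784349519970173/6940525644 ≈ 1.2657e+6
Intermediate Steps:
H = -176528 (H = -649*272 = -176528)
g = 246751782673/6940525644 (g = 2249093/1331388 - 176528/(427 - 141*40) = 2249093*(1/1331388) - 176528/(427 - 5640) = 2249093/1331388 - 176528/(-5213) = 2249093/1331388 - 176528*(-1/5213) = 2249093/1331388 + 176528/5213 = 246751782673/6940525644 ≈ 35.552)
g + Y(741 + 384) = 246751782673/6940525644 + (741 + 384)² = 246751782673/6940525644 + 1125² = 246751782673/6940525644 + 1265625 = 8784349519970173/6940525644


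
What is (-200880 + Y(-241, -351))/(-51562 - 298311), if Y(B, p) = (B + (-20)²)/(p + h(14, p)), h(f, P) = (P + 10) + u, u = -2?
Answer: 139410879/242811862 ≈ 0.57415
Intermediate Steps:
h(f, P) = 8 + P (h(f, P) = (P + 10) - 2 = (10 + P) - 2 = 8 + P)
Y(B, p) = (400 + B)/(8 + 2*p) (Y(B, p) = (B + (-20)²)/(p + (8 + p)) = (B + 400)/(8 + 2*p) = (400 + B)/(8 + 2*p))
(-200880 + Y(-241, -351))/(-51562 - 298311) = (-200880 + (400 - 241)/(2*(4 - 351)))/(-51562 - 298311) = (-200880 + (½)*159/(-347))/(-349873) = (-200880 + (½)*(-1/347)*159)*(-1/349873) = (-200880 - 159/694)*(-1/349873) = -139410879/694*(-1/349873) = 139410879/242811862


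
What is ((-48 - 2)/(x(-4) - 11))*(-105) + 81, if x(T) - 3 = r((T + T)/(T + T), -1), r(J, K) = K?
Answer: -1507/3 ≈ -502.33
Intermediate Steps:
x(T) = 2 (x(T) = 3 - 1 = 2)
((-48 - 2)/(x(-4) - 11))*(-105) + 81 = ((-48 - 2)/(2 - 11))*(-105) + 81 = -50/(-9)*(-105) + 81 = -50*(-⅑)*(-105) + 81 = (50/9)*(-105) + 81 = -1750/3 + 81 = -1507/3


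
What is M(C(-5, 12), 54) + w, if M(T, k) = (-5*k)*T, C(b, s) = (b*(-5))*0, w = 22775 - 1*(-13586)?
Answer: 36361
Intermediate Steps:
w = 36361 (w = 22775 + 13586 = 36361)
C(b, s) = 0 (C(b, s) = -5*b*0 = 0)
M(T, k) = -5*T*k
M(C(-5, 12), 54) + w = -5*0*54 + 36361 = 0 + 36361 = 36361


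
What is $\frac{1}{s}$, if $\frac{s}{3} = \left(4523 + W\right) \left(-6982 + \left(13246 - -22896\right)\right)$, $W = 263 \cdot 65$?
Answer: $\frac{1}{1891142640} \approx 5.2878 \cdot 10^{-10}$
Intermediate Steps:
$W = 17095$
$s = 1891142640$ ($s = 3 \left(4523 + 17095\right) \left(-6982 + \left(13246 - -22896\right)\right) = 3 \cdot 21618 \left(-6982 + \left(13246 + 22896\right)\right) = 3 \cdot 21618 \left(-6982 + 36142\right) = 3 \cdot 21618 \cdot 29160 = 3 \cdot 630380880 = 1891142640$)
$\frac{1}{s} = \frac{1}{1891142640}$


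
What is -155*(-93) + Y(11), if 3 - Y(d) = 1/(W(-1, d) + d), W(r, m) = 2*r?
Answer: 129761/9 ≈ 14418.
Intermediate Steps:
Y(d) = 3 - 1/(-2 + d) (Y(d) = 3 - 1/(2*(-1) + d) = 3 - 1/(-2 + d))
-155*(-93) + Y(11) = -155*(-93) + (-7 + 3*11)/(-2 + 11) = 14415 + (-7 + 33)/9 = 14415 + (1/9)*26 = 14415 + 26/9 = 129761/9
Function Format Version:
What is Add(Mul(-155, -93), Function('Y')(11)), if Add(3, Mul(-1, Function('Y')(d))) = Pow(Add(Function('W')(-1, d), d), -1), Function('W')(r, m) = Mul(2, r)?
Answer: Rational(129761, 9) ≈ 14418.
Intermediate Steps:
Function('Y')(d) = Add(3, Mul(-1, Pow(Add(-2, d), -1))) (Function('Y')(d) = Add(3, Mul(-1, Pow(Add(Mul(2, -1), d), -1))) = Add(3, Mul(-1, Pow(Add(-2, d), -1))))
Add(Mul(-155, -93), Function('Y')(11)) = Add(Mul(-155, -93), Mul(Pow(Add(-2, 11), -1), Add(-7, Mul(3, 11)))) = Add(14415, Mul(Pow(9, -1), Add(-7, 33))) = Add(14415, Mul(Rational(1, 9), 26)) = Add(14415, Rational(26, 9)) = Rational(129761, 9)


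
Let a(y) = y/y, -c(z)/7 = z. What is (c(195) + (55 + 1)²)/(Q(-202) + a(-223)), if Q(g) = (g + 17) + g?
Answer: -1771/386 ≈ -4.5881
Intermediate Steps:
Q(g) = 17 + 2*g (Q(g) = (17 + g) + g = 17 + 2*g)
c(z) = -7*z
a(y) = 1
(c(195) + (55 + 1)²)/(Q(-202) + a(-223)) = (-7*195 + (55 + 1)²)/((17 + 2*(-202)) + 1) = (-1365 + 56²)/((17 - 404) + 1) = (-1365 + 3136)/(-387 + 1) = 1771/(-386) = 1771*(-1/386) = -1771/386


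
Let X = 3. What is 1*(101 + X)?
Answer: 104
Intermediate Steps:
1*(101 + X) = 1*(101 + 3) = 1*104 = 104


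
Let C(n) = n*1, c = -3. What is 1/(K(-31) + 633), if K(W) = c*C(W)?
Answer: 1/726 ≈ 0.0013774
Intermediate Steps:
C(n) = n
K(W) = -3*W
1/(K(-31) + 633) = 1/(-3*(-31) + 633) = 1/(93 + 633) = 1/726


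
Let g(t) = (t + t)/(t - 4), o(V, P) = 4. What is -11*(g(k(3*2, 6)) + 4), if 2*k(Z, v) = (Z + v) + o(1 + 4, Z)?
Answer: -88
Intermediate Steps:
k(Z, v) = 2 + Z/2 + v/2 (k(Z, v) = ((Z + v) + 4)/2 = (4 + Z + v)/2 = 2 + Z/2 + v/2)
g(t) = 2*t/(-4 + t) (g(t) = (2*t)/(-4 + t) = 2*t/(-4 + t))
-11*(g(k(3*2, 6)) + 4) = -11*(2*(2 + (3*2)/2 + (1/2)*6)/(-4 + (2 + (3*2)/2 + (1/2)*6)) + 4) = -11*(2*(2 + (1/2)*6 + 3)/(-4 + (2 + (1/2)*6 + 3)) + 4) = -11*(2*(2 + 3 + 3)/(-4 + (2 + 3 + 3)) + 4) = -11*(2*8/(-4 + 8) + 4) = -11*(2*8/4 + 4) = -11*(2*8*(1/4) + 4) = -11*(4 + 4) = -11*8 = -88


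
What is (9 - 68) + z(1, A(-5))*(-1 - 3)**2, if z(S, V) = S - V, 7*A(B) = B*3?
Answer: -61/7 ≈ -8.7143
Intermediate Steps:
A(B) = 3*B/7 (A(B) = (B*3)/7 = (3*B)/7 = 3*B/7)
(9 - 68) + z(1, A(-5))*(-1 - 3)**2 = (9 - 68) + (1 - 3*(-5)/7)*(-1 - 3)**2 = -59 + (1 - 1*(-15/7))*(-4)**2 = -59 + (1 + 15/7)*16 = -59 + (22/7)*16 = -59 + 352/7 = -61/7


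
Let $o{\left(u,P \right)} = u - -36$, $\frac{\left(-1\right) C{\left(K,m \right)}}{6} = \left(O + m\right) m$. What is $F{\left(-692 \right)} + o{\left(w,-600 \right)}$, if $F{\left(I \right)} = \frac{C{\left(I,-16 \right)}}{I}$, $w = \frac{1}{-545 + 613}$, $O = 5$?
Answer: $\frac{441629}{11764} \approx 37.541$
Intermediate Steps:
$C{\left(K,m \right)} = - 6 m \left(5 + m\right)$ ($C{\left(K,m \right)} = - 6 \left(5 + m\right) m = - 6 m \left(5 + m\right)$)
$w = \frac{1}{68} \approx 0.014706$
$F{\left(I \right)} = - \frac{1056}{I}$ ($F{\left(I \right)} = \frac{\left(-6\right) \left(-16\right) \left(5 - 16\right)}{I} = \frac{\left(-6\right) \left(-16\right) \left(-11\right)}{I} = - \frac{1056}{I}$)
$o{\left(u,P \right)} = 36 + u$ ($o{\left(u,P \right)} = u + 36 = 36 + u$)
$F{\left(-692 \right)} + o{\left(w,-600 \right)} = - \frac{1056}{-692} + \left(36 + \frac{1}{68}\right) = \left(-1056\right) \left(- \frac{1}{692}\right) + \frac{2449}{68} = \frac{264}{173} + \frac{2449}{68} = \frac{441629}{11764}$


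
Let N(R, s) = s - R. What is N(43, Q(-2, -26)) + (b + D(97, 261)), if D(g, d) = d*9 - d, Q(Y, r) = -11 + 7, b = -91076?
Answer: -89035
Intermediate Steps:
Q(Y, r) = -4
D(g, d) = 8*d (D(g, d) = 9*d - d = 8*d)
N(43, Q(-2, -26)) + (b + D(97, 261)) = (-4 - 1*43) + (-91076 + 8*261) = (-4 - 43) + (-91076 + 2088) = -47 - 88988 = -89035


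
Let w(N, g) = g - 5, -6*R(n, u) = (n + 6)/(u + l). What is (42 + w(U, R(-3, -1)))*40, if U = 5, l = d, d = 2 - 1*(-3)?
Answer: 1475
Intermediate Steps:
d = 5 (d = 2 + 3 = 5)
l = 5
R(n, u) = -(6 + n)/(6*(5 + u)) (R(n, u) = -(n + 6)/(6*(u + 5)) = -(6 + n)/(6*(5 + u)))
w(N, g) = -5 + g
(42 + w(U, R(-3, -1)))*40 = (42 + (-5 + (-6 - 1*(-3))/(6*(5 - 1))))*40 = (42 + (-5 + (⅙)*(-6 + 3)/4))*40 = (42 + (-5 + (⅙)*(¼)*(-3)))*40 = (42 + (-5 - ⅛))*40 = (42 - 41/8)*40 = (295/8)*40 = 1475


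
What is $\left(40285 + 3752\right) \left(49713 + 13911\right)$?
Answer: $2801810088$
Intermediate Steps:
$\left(40285 + 3752\right) \left(49713 + 13911\right) = 44037 \cdot 63624 = 2801810088$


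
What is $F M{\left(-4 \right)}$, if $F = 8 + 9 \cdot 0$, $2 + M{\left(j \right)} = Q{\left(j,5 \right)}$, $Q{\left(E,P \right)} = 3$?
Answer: $8$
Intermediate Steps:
$M{\left(j \right)} = 1$ ($M{\left(j \right)} = -2 + 3 = 1$)
$F = 8$ ($F = 8 + 0 = 8$)
$F M{\left(-4 \right)} = 8 \cdot 1 = 8$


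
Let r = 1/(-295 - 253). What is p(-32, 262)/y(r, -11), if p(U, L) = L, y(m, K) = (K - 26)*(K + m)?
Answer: 143576/223073 ≈ 0.64363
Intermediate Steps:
r = -1/548 (r = 1/(-548) = -1/548 ≈ -0.0018248)
y(m, K) = (-26 + K)*(K + m)
p(-32, 262)/y(r, -11) = 262/((-11)**2 - 26*(-11) - 26*(-1/548) - 11*(-1/548)) = 262/(121 + 286 + 13/274 + 11/548) = 262/(223073/548) = 262*(548/223073) = 143576/223073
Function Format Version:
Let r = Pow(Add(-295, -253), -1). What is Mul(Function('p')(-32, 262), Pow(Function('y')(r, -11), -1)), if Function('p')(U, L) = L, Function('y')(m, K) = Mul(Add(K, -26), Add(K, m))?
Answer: Rational(143576, 223073) ≈ 0.64363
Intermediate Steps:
r = Rational(-1, 548) (r = Pow(-548, -1) = Rational(-1, 548) ≈ -0.0018248)
Function('y')(m, K) = Mul(Add(-26, K), Add(K, m))
Mul(Function('p')(-32, 262), Pow(Function('y')(r, -11), -1)) = Mul(262, Pow(Add(Pow(-11, 2), Mul(-26, -11), Mul(-26, Rational(-1, 548)), Mul(-11, Rational(-1, 548))), -1)) = Mul(262, Pow(Add(121, 286, Rational(13, 274), Rational(11, 548)), -1)) = Mul(262, Pow(Rational(223073, 548), -1)) = Mul(262, Rational(548, 223073)) = Rational(143576, 223073)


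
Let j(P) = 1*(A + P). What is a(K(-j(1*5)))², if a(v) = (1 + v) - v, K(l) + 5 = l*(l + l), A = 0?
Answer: 1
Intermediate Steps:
j(P) = P (j(P) = 1*(0 + P) = 1*P = P)
K(l) = -5 + 2*l² (K(l) = -5 + l*(l + l) = -5 + l*(2*l) = -5 + 2*l²)
a(v) = 1
a(K(-j(1*5)))² = 1² = 1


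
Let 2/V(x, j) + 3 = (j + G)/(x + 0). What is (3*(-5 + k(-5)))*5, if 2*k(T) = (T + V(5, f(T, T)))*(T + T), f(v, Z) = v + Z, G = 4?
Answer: 2350/7 ≈ 335.71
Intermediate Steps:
f(v, Z) = Z + v
V(x, j) = 2/(-3 + (4 + j)/x) (V(x, j) = 2/(-3 + (j + 4)/(x + 0)) = 2/(-3 + (4 + j)/x))
k(T) = T*(T + 10/(-11 + 2*T)) (k(T) = ((T + 2*5/(4 + (T + T) - 3*5))*(T + T))/2 = ((T + 2*5/(4 + 2*T - 15))*(2*T))/2 = ((T + 2*5/(-11 + 2*T))*(2*T))/2 = ((T + 10/(-11 + 2*T))*(2*T))/2 = (2*T*(T + 10/(-11 + 2*T)))/2 = T*(T + 10/(-11 + 2*T)))
(3*(-5 + k(-5)))*5 = (3*(-5 - 5*(10 - 5*(-11 + 2*(-5)))/(-11 + 2*(-5))))*5 = (3*(-5 - 5*(10 - 5*(-11 - 10))/(-11 - 10)))*5 = (3*(-5 - 5*(10 - 5*(-21))/(-21)))*5 = (3*(-5 - 5*(-1/21)*(10 + 105)))*5 = (3*(-5 - 5*(-1/21)*115))*5 = (3*(-5 + 575/21))*5 = (3*(470/21))*5 = (470/7)*5 = 2350/7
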